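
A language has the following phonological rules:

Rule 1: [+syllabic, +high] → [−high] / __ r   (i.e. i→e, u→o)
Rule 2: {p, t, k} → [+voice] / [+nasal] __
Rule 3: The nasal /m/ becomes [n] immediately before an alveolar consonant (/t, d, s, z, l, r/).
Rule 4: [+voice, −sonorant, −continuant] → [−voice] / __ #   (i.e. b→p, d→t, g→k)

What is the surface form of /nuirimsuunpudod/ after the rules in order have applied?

nuerinsuunbudot

Rule 1 (pre-rhotic lowering): /i/ is a high vowel immediately before /r/, so it lowers to [e]. /nuirimsuunpudod/ → nuerimsuunpudod.
Rule 2 (post-nasal voicing): /p/ is a voiceless stop immediately after the nasal /n/, so it voices to [b]. /nuerimsuunpudod/ → nuerimsuunbudod.
Rule 3 (nasal place assimilation): /m/ precedes the alveolar consonant /s/, so it assimilates in place to [n]. /nuerimsuunbudod/ → nuerinsuunbudod.
Rule 4 (final devoicing): /d/ is a voiced stop in word-final position, so it devoices to [t]. /nuerinsuunbudod/ → nuerinsuunbudot.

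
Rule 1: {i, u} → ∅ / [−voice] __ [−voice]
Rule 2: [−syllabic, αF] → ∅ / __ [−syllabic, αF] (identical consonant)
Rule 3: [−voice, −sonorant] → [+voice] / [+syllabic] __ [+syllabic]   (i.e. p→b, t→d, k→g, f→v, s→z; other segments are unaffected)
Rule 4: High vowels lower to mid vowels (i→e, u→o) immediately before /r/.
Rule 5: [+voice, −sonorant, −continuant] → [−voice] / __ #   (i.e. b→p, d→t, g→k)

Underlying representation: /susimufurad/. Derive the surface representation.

simuvorat

Rule 1 (high vowel syncope): /u/ is a high vowel flanked by voiceless consonants /s/ and /s/, so it deletes. /susimufurad/ → ssimufurad.
Rule 2 (degemination): /ss/ is a geminate; the first /s/ deletes. /ssimufurad/ → simufurad.
Rule 3 (intervocalic voicing): /f/ is a voiceless obstruent between vowels /u/ and /u/, so it voices to [v]. /simufurad/ → simuvurad.
Rule 4 (pre-rhotic lowering): /u/ is a high vowel immediately before /r/, so it lowers to [o]. /simuvurad/ → simuvorad.
Rule 5 (final devoicing): /d/ is a voiced stop in word-final position, so it devoices to [t]. /simuvorad/ → simuvorat.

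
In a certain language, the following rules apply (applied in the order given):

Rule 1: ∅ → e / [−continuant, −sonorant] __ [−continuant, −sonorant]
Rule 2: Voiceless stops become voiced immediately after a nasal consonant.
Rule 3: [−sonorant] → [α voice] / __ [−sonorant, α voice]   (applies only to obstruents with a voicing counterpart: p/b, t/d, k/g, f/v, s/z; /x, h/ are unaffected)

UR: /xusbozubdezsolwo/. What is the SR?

Rule 1 (stop-cluster e-epenthesis): /b/ and /d/ form a stop–stop cluster, so [e] is inserted between them. /xusbozubdezsolwo/ → xusbozubedezsolwo.
Rule 2 (post-nasal voicing): no segment meets the environment; /xusbozubedezsolwo/ is unchanged.
Rule 3 (regressive voicing assimilation): /s/ precedes the voiced obstruent /b/, so it voices to [z] by assimilation. /z/ precedes the voiceless obstruent /s/, so it devoices to [s] by assimilation. /xusbozubedezsolwo/ → xuzbozubedessolwo.

xuzbozubedessolwo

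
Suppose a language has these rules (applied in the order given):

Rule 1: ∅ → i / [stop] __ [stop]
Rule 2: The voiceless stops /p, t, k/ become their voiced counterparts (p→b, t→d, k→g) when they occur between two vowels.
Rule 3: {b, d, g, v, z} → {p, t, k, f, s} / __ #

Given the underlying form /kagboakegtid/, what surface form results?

Rule 1 (stop-cluster i-epenthesis): /g/ and /b/ form a stop–stop cluster, so [i] is inserted between them. /g/ and /t/ form a stop–stop cluster, so [i] is inserted between them. /kagboakegtid/ → kagiboakegitid.
Rule 2 (intervocalic voicing): /k/ is a voiceless stop between vowels /a/ and /e/, so it voices to [g]. /t/ is a voiceless stop between vowels /i/ and /i/, so it voices to [d]. /kagiboakegitid/ → kagiboagegidid.
Rule 3 (final devoicing): /d/ is a voiced obstruent in word-final position, so it devoices to [t]. /kagiboagegidid/ → kagiboagegidit.

kagiboagegidit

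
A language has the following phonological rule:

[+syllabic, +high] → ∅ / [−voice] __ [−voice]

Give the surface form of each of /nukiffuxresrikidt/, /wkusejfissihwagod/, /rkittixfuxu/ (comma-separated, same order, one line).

nukffxresrikidt, wksejfsshwagod, rkttxfxu

/nukiffuxresrikidt/: /i/ is a high vowel flanked by voiceless consonants /k/ and /f/, so it deletes. /u/ is a high vowel flanked by voiceless consonants /f/ and /x/, so it deletes. → [nukffxresrikidt].
/wkusejfissihwagod/: /u/ is a high vowel flanked by voiceless consonants /k/ and /s/, so it deletes. /i/ is a high vowel flanked by voiceless consonants /f/ and /s/, so it deletes. /i/ is a high vowel flanked by voiceless consonants /s/ and /h/, so it deletes. → [wksejfsshwagod].
/rkittixfuxu/: /i/ is a high vowel flanked by voiceless consonants /k/ and /t/, so it deletes. /i/ is a high vowel flanked by voiceless consonants /t/ and /x/, so it deletes. /u/ is a high vowel flanked by voiceless consonants /f/ and /x/, so it deletes. → [rkttxfxu].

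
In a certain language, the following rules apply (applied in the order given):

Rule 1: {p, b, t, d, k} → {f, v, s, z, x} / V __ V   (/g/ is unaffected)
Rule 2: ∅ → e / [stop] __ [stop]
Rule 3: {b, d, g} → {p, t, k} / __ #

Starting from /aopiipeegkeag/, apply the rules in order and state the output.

Rule 1 (intervocalic spirantization): /p/ is a stop between vowels /o/ and /i/, so it spirantizes to the fricative [f]. /p/ is a stop between vowels /i/ and /e/, so it spirantizes to the fricative [f]. /aopiipeegkeag/ → aofiifeegkeag.
Rule 2 (stop-cluster e-epenthesis): /g/ and /k/ form a stop–stop cluster, so [e] is inserted between them. /aofiifeegkeag/ → aofiifeegekeag.
Rule 3 (final devoicing): /g/ is a voiced stop in word-final position, so it devoices to [k]. /aofiifeegekeag/ → aofiifeegekeak.

aofiifeegekeak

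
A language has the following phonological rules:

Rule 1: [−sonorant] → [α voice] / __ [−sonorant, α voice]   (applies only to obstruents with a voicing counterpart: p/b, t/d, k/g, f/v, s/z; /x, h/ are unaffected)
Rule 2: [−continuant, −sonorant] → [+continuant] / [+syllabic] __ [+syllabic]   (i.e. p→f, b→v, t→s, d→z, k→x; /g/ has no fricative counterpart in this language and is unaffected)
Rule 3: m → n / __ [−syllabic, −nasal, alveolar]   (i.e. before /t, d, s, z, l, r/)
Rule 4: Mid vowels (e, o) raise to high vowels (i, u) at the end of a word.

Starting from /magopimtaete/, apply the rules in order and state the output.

Rule 1 (regressive voicing assimilation): no segment meets the environment; /magopimtaete/ is unchanged.
Rule 2 (intervocalic spirantization): /p/ is a stop between vowels /o/ and /i/, so it spirantizes to the fricative [f]. /t/ is a stop between vowels /e/ and /e/, so it spirantizes to the fricative [s]. /magopimtaete/ → magofimtaese.
Rule 3 (nasal place assimilation): /m/ precedes the alveolar consonant /t/, so it assimilates in place to [n]. /magofimtaese/ → magofintaese.
Rule 4 (final vowel raising): /e/ is a mid vowel in word-final position, so it raises to [i]. /magofintaese/ → magofintaesi.

magofintaesi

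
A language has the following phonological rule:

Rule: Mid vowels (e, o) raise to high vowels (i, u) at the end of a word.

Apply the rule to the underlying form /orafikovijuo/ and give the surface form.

orafikovijuu

Scanning /orafikovijuo/: /o/ at position 1 is not in the conditioning environment; /o/ at position 7 is not in the conditioning environment; /o/ is a mid vowel in word-final position, so it raises to [u].
Result: [orafikovijuu].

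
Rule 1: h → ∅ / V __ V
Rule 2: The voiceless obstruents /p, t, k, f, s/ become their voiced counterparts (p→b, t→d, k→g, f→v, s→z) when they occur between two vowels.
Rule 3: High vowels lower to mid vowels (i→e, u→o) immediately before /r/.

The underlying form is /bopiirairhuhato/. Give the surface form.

Rule 1 (intervocalic h-deletion): /h/ occurs between vowels /u/ and /a/, so it deletes. /bopiirairhuhato/ → bopiirairhuato.
Rule 2 (intervocalic voicing): /p/ is a voiceless obstruent between vowels /o/ and /i/, so it voices to [b]. /t/ is a voiceless obstruent between vowels /a/ and /o/, so it voices to [d]. /bopiirairhuato/ → bobiirairhuado.
Rule 3 (pre-rhotic lowering): /i/ is a high vowel immediately before /r/, so it lowers to [e]. /i/ is a high vowel immediately before /r/, so it lowers to [e]. /bobiirairhuado/ → bobieraerhuado.

bobieraerhuado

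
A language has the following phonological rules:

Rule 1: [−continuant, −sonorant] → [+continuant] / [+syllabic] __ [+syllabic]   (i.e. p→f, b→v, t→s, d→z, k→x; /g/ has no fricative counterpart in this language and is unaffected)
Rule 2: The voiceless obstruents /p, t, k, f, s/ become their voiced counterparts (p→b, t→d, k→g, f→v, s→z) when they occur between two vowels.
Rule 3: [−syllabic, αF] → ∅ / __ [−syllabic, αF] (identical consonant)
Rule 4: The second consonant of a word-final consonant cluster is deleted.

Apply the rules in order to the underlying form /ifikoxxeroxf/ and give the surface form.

ivixoxerox

Rule 1 (intervocalic spirantization): /k/ is a stop between vowels /i/ and /o/, so it spirantizes to the fricative [x]. /ifikoxxeroxf/ → ifixoxxeroxf.
Rule 2 (intervocalic voicing): /f/ is a voiceless obstruent between vowels /i/ and /i/, so it voices to [v]. /ifixoxxeroxf/ → ivixoxxeroxf.
Rule 3 (degemination): /xx/ is a geminate; the first /x/ deletes. /ivixoxxeroxf/ → ivixoxeroxf.
Rule 4 (final cluster simplification): /f/ is the second consonant of a word-final cluster /xf/, so it deletes. /ivixoxeroxf/ → ivixoxerox.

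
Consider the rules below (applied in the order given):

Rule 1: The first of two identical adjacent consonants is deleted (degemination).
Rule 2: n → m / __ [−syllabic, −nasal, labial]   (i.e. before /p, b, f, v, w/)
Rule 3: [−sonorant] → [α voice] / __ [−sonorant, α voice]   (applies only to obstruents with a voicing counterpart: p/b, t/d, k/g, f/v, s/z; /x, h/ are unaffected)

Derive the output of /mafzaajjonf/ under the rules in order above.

Rule 1 (degemination): /jj/ is a geminate; the first /j/ deletes. /mafzaajjonf/ → mafzaajonf.
Rule 2 (nasal place assimilation): /n/ precedes the labial consonant /f/, so it assimilates in place to [m]. /mafzaajonf/ → mafzaajomf.
Rule 3 (regressive voicing assimilation): /f/ precedes the voiced obstruent /z/, so it voices to [v] by assimilation. /mafzaajomf/ → mavzaajomf.

mavzaajomf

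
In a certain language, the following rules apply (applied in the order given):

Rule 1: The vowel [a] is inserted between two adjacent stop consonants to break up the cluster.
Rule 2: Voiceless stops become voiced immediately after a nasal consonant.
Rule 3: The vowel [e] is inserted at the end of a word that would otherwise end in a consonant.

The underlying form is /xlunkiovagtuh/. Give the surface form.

xlungiovagatuhe

Rule 1 (stop-cluster a-epenthesis): /g/ and /t/ form a stop–stop cluster, so [a] is inserted between them. /xlunkiovagtuh/ → xlunkiovagatuh.
Rule 2 (post-nasal voicing): /k/ is a voiceless stop immediately after the nasal /n/, so it voices to [g]. /xlunkiovagatuh/ → xlungiovagatuh.
Rule 3 (final e-epenthesis): the form ends in the consonant /h/, so [e] is inserted word-finally. /xlungiovagatuh/ → xlungiovagatuhe.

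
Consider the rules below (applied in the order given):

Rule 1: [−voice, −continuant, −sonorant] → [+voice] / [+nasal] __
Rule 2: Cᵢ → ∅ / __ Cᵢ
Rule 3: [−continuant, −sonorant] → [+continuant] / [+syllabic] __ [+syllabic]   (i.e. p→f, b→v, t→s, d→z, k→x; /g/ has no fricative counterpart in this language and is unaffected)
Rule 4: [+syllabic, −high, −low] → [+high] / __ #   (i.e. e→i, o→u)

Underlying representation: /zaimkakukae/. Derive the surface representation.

Rule 1 (post-nasal voicing): /k/ is a voiceless stop immediately after the nasal /m/, so it voices to [g]. /zaimkakukae/ → zaimgakukae.
Rule 2 (degemination): no segment meets the environment; /zaimgakukae/ is unchanged.
Rule 3 (intervocalic spirantization): /k/ is a stop between vowels /a/ and /u/, so it spirantizes to the fricative [x]. /k/ is a stop between vowels /u/ and /a/, so it spirantizes to the fricative [x]. /zaimgakukae/ → zaimgaxuxae.
Rule 4 (final vowel raising): /e/ is a mid vowel in word-final position, so it raises to [i]. /zaimgaxuxae/ → zaimgaxuxai.

zaimgaxuxai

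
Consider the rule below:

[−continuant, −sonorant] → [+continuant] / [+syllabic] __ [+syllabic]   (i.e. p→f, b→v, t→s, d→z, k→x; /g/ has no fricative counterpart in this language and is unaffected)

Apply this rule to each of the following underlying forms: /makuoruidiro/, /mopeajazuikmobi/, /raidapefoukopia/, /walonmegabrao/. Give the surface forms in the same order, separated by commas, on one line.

maxuoruiziro, mofeajazuikmovi, raizafefouxofia, walonmegabrao

/makuoruidiro/: /k/ is a stop between vowels /a/ and /u/, so it spirantizes to the fricative [x]. /d/ is a stop between vowels /i/ and /i/, so it spirantizes to the fricative [z]. → [maxuoruiziro].
/mopeajazuikmobi/: /p/ is a stop between vowels /o/ and /e/, so it spirantizes to the fricative [f]. /b/ is a stop between vowels /o/ and /i/, so it spirantizes to the fricative [v]. → [mofeajazuikmovi].
/raidapefoukopia/: /d/ is a stop between vowels /i/ and /a/, so it spirantizes to the fricative [z]. /p/ is a stop between vowels /a/ and /e/, so it spirantizes to the fricative [f]. /k/ is a stop between vowels /u/ and /o/, so it spirantizes to the fricative [x]. /p/ is a stop between vowels /o/ and /i/, so it spirantizes to the fricative [f]. → [raizafefouxofia].
/walonmegabrao/: the rule's environment is not met; surfaces unchanged as [walonmegabrao].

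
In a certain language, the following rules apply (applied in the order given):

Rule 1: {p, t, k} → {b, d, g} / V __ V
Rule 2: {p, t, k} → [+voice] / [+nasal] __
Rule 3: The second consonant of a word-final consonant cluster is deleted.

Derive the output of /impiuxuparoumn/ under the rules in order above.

Rule 1 (intervocalic voicing): /p/ is a voiceless stop between vowels /u/ and /a/, so it voices to [b]. /impiuxuparoumn/ → impiuxubaroumn.
Rule 2 (post-nasal voicing): /p/ is a voiceless stop immediately after the nasal /m/, so it voices to [b]. /impiuxubaroumn/ → imbiuxubaroumn.
Rule 3 (final cluster simplification): /n/ is the second consonant of a word-final cluster /mn/, so it deletes. /imbiuxubaroumn/ → imbiuxubaroum.

imbiuxubaroum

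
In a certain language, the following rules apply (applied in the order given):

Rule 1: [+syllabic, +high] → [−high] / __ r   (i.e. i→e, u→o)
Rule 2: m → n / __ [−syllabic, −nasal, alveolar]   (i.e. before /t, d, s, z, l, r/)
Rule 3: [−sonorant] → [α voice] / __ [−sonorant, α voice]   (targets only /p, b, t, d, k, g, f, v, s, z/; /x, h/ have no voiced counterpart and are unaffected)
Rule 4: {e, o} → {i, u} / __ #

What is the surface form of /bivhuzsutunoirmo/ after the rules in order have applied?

Rule 1 (pre-rhotic lowering): /i/ is a high vowel immediately before /r/, so it lowers to [e]. /bivhuzsutunoirmo/ → bivhuzsutunoermo.
Rule 2 (nasal place assimilation): no segment meets the environment; /bivhuzsutunoermo/ is unchanged.
Rule 3 (regressive voicing assimilation): /v/ precedes the voiceless obstruent /h/, so it devoices to [f] by assimilation. /z/ precedes the voiceless obstruent /s/, so it devoices to [s] by assimilation. /bivhuzsutunoermo/ → bifhussutunoermo.
Rule 4 (final vowel raising): /o/ is a mid vowel in word-final position, so it raises to [u]. /bifhussutunoermo/ → bifhussutunoermu.

bifhussutunoermu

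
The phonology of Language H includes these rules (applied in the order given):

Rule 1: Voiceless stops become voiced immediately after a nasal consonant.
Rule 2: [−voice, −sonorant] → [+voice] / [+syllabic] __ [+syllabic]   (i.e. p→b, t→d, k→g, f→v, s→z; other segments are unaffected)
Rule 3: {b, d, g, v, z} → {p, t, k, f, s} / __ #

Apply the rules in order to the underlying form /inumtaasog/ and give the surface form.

inumdaazok

Rule 1 (post-nasal voicing): /t/ is a voiceless stop immediately after the nasal /m/, so it voices to [d]. /inumtaasog/ → inumdaasog.
Rule 2 (intervocalic voicing): /s/ is a voiceless obstruent between vowels /a/ and /o/, so it voices to [z]. /inumdaasog/ → inumdaazog.
Rule 3 (final devoicing): /g/ is a voiced obstruent in word-final position, so it devoices to [k]. /inumdaazog/ → inumdaazok.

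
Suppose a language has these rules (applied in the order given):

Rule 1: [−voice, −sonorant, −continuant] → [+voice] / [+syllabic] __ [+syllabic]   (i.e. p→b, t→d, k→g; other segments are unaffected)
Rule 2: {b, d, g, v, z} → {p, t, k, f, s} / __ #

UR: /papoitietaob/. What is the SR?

paboidiedaop

Rule 1 (intervocalic voicing): /p/ is a voiceless stop between vowels /a/ and /o/, so it voices to [b]. /t/ is a voiceless stop between vowels /i/ and /i/, so it voices to [d]. /t/ is a voiceless stop between vowels /e/ and /a/, so it voices to [d]. /papoitietaob/ → paboidiedaob.
Rule 2 (final devoicing): /b/ is a voiced obstruent in word-final position, so it devoices to [p]. /paboidiedaob/ → paboidiedaop.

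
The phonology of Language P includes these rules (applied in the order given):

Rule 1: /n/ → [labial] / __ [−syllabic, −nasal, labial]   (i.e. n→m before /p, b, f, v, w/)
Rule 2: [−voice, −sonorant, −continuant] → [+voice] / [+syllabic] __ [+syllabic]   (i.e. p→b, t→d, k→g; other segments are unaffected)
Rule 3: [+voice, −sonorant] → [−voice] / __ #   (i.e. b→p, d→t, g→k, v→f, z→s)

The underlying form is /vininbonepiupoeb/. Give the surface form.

vinimbonebiuboep

Rule 1 (nasal place assimilation): /n/ precedes the labial consonant /b/, so it assimilates in place to [m]. /vininbonepiupoeb/ → vinimbonepiupoeb.
Rule 2 (intervocalic voicing): /p/ is a voiceless stop between vowels /e/ and /i/, so it voices to [b]. /p/ is a voiceless stop between vowels /u/ and /o/, so it voices to [b]. /vinimbonepiupoeb/ → vinimbonebiuboeb.
Rule 3 (final devoicing): /b/ is a voiced obstruent in word-final position, so it devoices to [p]. /vinimbonebiuboeb/ → vinimbonebiuboep.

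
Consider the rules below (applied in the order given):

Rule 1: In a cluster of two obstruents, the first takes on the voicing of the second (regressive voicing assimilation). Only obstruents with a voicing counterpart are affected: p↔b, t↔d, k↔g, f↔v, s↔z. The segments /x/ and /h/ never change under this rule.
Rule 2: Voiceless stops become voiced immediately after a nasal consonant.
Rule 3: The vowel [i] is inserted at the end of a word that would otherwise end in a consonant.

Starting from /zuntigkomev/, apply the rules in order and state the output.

zundikkomevi

Rule 1 (regressive voicing assimilation): /g/ precedes the voiceless obstruent /k/, so it devoices to [k] by assimilation. /zuntigkomev/ → zuntikkomev.
Rule 2 (post-nasal voicing): /t/ is a voiceless stop immediately after the nasal /n/, so it voices to [d]. /zuntikkomev/ → zundikkomev.
Rule 3 (final i-epenthesis): the form ends in the consonant /v/, so [i] is inserted word-finally. /zundikkomev/ → zundikkomevi.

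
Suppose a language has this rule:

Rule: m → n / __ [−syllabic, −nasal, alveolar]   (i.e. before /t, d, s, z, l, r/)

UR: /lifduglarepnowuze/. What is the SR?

lifduglarepnowuze

No segment of /lifduglarepnowuze/ meets the structural description of the rule, so the form surfaces unchanged.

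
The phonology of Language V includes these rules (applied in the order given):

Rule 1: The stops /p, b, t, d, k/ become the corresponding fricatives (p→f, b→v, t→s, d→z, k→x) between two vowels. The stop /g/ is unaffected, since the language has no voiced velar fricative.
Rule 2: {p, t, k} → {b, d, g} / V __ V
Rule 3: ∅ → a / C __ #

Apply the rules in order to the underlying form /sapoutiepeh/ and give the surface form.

safousiefeha

Rule 1 (intervocalic spirantization): /p/ is a stop between vowels /a/ and /o/, so it spirantizes to the fricative [f]. /t/ is a stop between vowels /u/ and /i/, so it spirantizes to the fricative [s]. /p/ is a stop between vowels /e/ and /e/, so it spirantizes to the fricative [f]. /sapoutiepeh/ → safousiefeh.
Rule 2 (intervocalic voicing): no segment meets the environment; /safousiefeh/ is unchanged.
Rule 3 (final a-epenthesis): the form ends in the consonant /h/, so [a] is inserted word-finally. /safousiefeh/ → safousiefeha.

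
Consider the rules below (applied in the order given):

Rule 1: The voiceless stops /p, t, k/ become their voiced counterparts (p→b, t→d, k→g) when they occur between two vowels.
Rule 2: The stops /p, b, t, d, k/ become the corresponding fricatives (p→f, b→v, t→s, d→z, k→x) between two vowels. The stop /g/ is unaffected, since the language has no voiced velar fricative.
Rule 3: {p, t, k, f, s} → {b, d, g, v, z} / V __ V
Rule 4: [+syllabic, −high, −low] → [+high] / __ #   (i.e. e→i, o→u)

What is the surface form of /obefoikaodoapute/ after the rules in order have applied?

Rule 1 (intervocalic voicing): /k/ is a voiceless stop between vowels /i/ and /a/, so it voices to [g]. /p/ is a voiceless stop between vowels /a/ and /u/, so it voices to [b]. /t/ is a voiceless stop between vowels /u/ and /e/, so it voices to [d]. /obefoikaodoapute/ → obefoigaodoabude.
Rule 2 (intervocalic spirantization): /b/ is a stop between vowels /o/ and /e/, so it spirantizes to the fricative [v]. /d/ is a stop between vowels /o/ and /o/, so it spirantizes to the fricative [z]. /b/ is a stop between vowels /a/ and /u/, so it spirantizes to the fricative [v]. /d/ is a stop between vowels /u/ and /e/, so it spirantizes to the fricative [z]. /obefoigaodoabude/ → ovefoigaozoavuze.
Rule 3 (intervocalic voicing): /f/ is a voiceless obstruent between vowels /e/ and /o/, so it voices to [v]. /ovefoigaozoavuze/ → ovevoigaozoavuze.
Rule 4 (final vowel raising): /e/ is a mid vowel in word-final position, so it raises to [i]. /ovevoigaozoavuze/ → ovevoigaozoavuzi.

ovevoigaozoavuzi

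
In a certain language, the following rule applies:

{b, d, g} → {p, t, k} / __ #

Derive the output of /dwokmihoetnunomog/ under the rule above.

dwokmihoetnunomok

Scanning /dwokmihoetnunomog/: /d/ at position 1 is not in the conditioning environment; /g/ is a voiced stop in word-final position, so it devoices to [k].
Result: [dwokmihoetnunomok].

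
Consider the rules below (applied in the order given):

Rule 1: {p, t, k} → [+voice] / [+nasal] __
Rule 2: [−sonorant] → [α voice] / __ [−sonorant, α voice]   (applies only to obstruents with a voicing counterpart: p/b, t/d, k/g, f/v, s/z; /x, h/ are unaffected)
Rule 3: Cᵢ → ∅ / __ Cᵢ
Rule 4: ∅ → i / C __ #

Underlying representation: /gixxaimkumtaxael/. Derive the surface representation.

gixaimgumdaxaeli

Rule 1 (post-nasal voicing): /k/ is a voiceless stop immediately after the nasal /m/, so it voices to [g]. /t/ is a voiceless stop immediately after the nasal /m/, so it voices to [d]. /gixxaimkumtaxael/ → gixxaimgumdaxael.
Rule 2 (regressive voicing assimilation): no segment meets the environment; /gixxaimgumdaxael/ is unchanged.
Rule 3 (degemination): /xx/ is a geminate; the first /x/ deletes. /gixxaimgumdaxael/ → gixaimgumdaxael.
Rule 4 (final i-epenthesis): the form ends in the consonant /l/, so [i] is inserted word-finally. /gixaimgumdaxael/ → gixaimgumdaxaeli.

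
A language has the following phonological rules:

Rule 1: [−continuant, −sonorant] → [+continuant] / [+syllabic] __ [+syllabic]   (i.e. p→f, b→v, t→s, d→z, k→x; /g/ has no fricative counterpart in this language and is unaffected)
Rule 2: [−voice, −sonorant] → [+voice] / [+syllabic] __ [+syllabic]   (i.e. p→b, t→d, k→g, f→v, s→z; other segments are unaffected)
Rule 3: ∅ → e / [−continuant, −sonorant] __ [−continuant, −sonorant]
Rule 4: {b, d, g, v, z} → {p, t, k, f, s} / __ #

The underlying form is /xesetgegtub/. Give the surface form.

Rule 1 (intervocalic spirantization): no segment meets the environment; /xesetgegtub/ is unchanged.
Rule 2 (intervocalic voicing): /s/ is a voiceless obstruent between vowels /e/ and /e/, so it voices to [z]. /xesetgegtub/ → xezetgegtub.
Rule 3 (stop-cluster e-epenthesis): /t/ and /g/ form a stop–stop cluster, so [e] is inserted between them. /g/ and /t/ form a stop–stop cluster, so [e] is inserted between them. /xezetgegtub/ → xezetegegetub.
Rule 4 (final devoicing): /b/ is a voiced obstruent in word-final position, so it devoices to [p]. /xezetegegetub/ → xezetegegetup.

xezetegegetup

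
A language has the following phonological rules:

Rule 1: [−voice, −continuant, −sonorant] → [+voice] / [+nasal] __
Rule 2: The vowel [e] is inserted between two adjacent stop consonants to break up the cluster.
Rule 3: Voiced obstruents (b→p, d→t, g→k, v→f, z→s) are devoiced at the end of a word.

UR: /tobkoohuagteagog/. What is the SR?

Rule 1 (post-nasal voicing): no segment meets the environment; /tobkoohuagteagog/ is unchanged.
Rule 2 (stop-cluster e-epenthesis): /b/ and /k/ form a stop–stop cluster, so [e] is inserted between them. /g/ and /t/ form a stop–stop cluster, so [e] is inserted between them. /tobkoohuagteagog/ → tobekoohuageteagog.
Rule 3 (final devoicing): /g/ is a voiced obstruent in word-final position, so it devoices to [k]. /tobekoohuageteagog/ → tobekoohuageteagok.

tobekoohuageteagok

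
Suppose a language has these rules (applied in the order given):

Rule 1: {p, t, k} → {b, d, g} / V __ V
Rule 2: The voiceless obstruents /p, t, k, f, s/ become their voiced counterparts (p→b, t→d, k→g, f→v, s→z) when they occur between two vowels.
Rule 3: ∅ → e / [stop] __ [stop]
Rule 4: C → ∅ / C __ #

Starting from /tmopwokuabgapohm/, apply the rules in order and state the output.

tmopwoguabegaboh

Rule 1 (intervocalic voicing): /k/ is a voiceless stop between vowels /o/ and /u/, so it voices to [g]. /p/ is a voiceless stop between vowels /a/ and /o/, so it voices to [b]. /tmopwokuabgapohm/ → tmopwoguabgabohm.
Rule 2 (intervocalic voicing): no segment meets the environment; /tmopwoguabgabohm/ is unchanged.
Rule 3 (stop-cluster e-epenthesis): /b/ and /g/ form a stop–stop cluster, so [e] is inserted between them. /tmopwoguabgabohm/ → tmopwoguabegabohm.
Rule 4 (final cluster simplification): /m/ is the second consonant of a word-final cluster /hm/, so it deletes. /tmopwoguabegabohm/ → tmopwoguabegaboh.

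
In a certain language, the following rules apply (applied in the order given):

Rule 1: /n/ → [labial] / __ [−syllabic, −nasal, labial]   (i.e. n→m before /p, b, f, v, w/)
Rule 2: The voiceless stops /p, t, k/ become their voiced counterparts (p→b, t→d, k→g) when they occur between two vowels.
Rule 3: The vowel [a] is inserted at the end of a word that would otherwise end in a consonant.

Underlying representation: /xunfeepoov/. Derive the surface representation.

xumfeeboova

Rule 1 (nasal place assimilation): /n/ precedes the labial consonant /f/, so it assimilates in place to [m]. /xunfeepoov/ → xumfeepoov.
Rule 2 (intervocalic voicing): /p/ is a voiceless stop between vowels /e/ and /o/, so it voices to [b]. /xumfeepoov/ → xumfeeboov.
Rule 3 (final a-epenthesis): the form ends in the consonant /v/, so [a] is inserted word-finally. /xumfeeboov/ → xumfeeboova.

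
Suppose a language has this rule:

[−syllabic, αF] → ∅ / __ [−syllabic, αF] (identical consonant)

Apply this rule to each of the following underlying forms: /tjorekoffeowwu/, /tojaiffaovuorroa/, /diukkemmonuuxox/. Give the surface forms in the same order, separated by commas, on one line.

tjorekofeowu, tojaifaovuoroa, diukemonuuxox

/tjorekoffeowwu/: /ff/ is a geminate; the first /f/ deletes. /ww/ is a geminate; the first /w/ deletes. → [tjorekofeowu].
/tojaiffaovuorroa/: /ff/ is a geminate; the first /f/ deletes. /rr/ is a geminate; the first /r/ deletes. → [tojaifaovuoroa].
/diukkemmonuuxox/: /kk/ is a geminate; the first /k/ deletes. /mm/ is a geminate; the first /m/ deletes. → [diukemonuuxox].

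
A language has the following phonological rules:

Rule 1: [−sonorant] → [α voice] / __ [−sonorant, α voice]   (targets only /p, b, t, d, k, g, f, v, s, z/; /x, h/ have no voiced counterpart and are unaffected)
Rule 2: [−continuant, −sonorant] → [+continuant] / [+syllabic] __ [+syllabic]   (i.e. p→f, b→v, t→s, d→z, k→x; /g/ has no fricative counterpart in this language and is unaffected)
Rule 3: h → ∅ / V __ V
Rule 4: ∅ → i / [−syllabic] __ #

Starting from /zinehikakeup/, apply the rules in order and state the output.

zineixaxeupi

Rule 1 (regressive voicing assimilation): no segment meets the environment; /zinehikakeup/ is unchanged.
Rule 2 (intervocalic spirantization): /k/ is a stop between vowels /i/ and /a/, so it spirantizes to the fricative [x]. /k/ is a stop between vowels /a/ and /e/, so it spirantizes to the fricative [x]. /zinehikakeup/ → zinehixaxeup.
Rule 3 (intervocalic h-deletion): /h/ occurs between vowels /e/ and /i/, so it deletes. /zinehixaxeup/ → zineixaxeup.
Rule 4 (final i-epenthesis): the form ends in the consonant /p/, so [i] is inserted word-finally. /zineixaxeup/ → zineixaxeupi.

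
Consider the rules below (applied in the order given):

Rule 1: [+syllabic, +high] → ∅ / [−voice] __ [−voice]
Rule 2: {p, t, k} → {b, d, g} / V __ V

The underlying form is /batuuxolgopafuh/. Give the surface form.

baduuxolgobafh

Rule 1 (high vowel syncope): /u/ is a high vowel flanked by voiceless consonants /f/ and /h/, so it deletes. /batuuxolgopafuh/ → batuuxolgopafh.
Rule 2 (intervocalic voicing): /t/ is a voiceless stop between vowels /a/ and /u/, so it voices to [d]. /p/ is a voiceless stop between vowels /o/ and /a/, so it voices to [b]. /batuuxolgopafh/ → baduuxolgobafh.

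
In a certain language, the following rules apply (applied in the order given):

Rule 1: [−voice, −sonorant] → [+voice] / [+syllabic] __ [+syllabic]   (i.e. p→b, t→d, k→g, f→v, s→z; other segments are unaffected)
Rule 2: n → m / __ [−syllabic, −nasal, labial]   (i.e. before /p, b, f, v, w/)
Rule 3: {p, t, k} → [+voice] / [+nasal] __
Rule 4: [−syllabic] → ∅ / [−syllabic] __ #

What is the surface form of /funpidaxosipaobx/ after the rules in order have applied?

fumbidaxozibaob

Rule 1 (intervocalic voicing): /s/ is a voiceless obstruent between vowels /o/ and /i/, so it voices to [z]. /p/ is a voiceless obstruent between vowels /i/ and /a/, so it voices to [b]. /funpidaxosipaobx/ → funpidaxozibaobx.
Rule 2 (nasal place assimilation): /n/ precedes the labial consonant /p/, so it assimilates in place to [m]. /funpidaxozibaobx/ → fumpidaxozibaobx.
Rule 3 (post-nasal voicing): /p/ is a voiceless stop immediately after the nasal /m/, so it voices to [b]. /fumpidaxozibaobx/ → fumbidaxozibaobx.
Rule 4 (final cluster simplification): /x/ is the second consonant of a word-final cluster /bx/, so it deletes. /fumbidaxozibaobx/ → fumbidaxozibaob.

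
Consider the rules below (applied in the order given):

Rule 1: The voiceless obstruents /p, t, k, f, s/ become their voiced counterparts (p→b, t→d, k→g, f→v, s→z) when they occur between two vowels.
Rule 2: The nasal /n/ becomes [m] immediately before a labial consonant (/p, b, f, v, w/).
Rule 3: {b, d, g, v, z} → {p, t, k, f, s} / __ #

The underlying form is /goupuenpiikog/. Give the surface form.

goubuempiigok

Rule 1 (intervocalic voicing): /p/ is a voiceless obstruent between vowels /u/ and /u/, so it voices to [b]. /k/ is a voiceless obstruent between vowels /i/ and /o/, so it voices to [g]. /goupuenpiikog/ → goubuenpiigog.
Rule 2 (nasal place assimilation): /n/ precedes the labial consonant /p/, so it assimilates in place to [m]. /goubuenpiigog/ → goubuempiigog.
Rule 3 (final devoicing): /g/ is a voiced obstruent in word-final position, so it devoices to [k]. /goubuempiigog/ → goubuempiigok.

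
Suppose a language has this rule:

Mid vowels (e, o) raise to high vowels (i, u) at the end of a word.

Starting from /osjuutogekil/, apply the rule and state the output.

osjuutogekil

No segment of /osjuutogekil/ meets the structural description of the rule, so the form surfaces unchanged.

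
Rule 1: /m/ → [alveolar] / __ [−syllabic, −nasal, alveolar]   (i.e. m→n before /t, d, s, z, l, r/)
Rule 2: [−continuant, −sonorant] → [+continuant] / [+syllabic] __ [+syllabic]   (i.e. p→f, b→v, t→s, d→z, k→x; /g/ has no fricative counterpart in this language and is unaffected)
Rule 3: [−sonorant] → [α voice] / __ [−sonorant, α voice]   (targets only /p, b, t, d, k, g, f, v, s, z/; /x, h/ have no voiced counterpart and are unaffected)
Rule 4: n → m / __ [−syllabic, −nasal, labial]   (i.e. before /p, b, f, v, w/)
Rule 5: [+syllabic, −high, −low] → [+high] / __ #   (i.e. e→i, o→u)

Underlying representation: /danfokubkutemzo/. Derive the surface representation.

Rule 1 (nasal place assimilation): /m/ precedes the alveolar consonant /z/, so it assimilates in place to [n]. /danfokubkutemzo/ → danfokubkutenzo.
Rule 2 (intervocalic spirantization): /k/ is a stop between vowels /o/ and /u/, so it spirantizes to the fricative [x]. /t/ is a stop between vowels /u/ and /e/, so it spirantizes to the fricative [s]. /danfokubkutenzo/ → danfoxubkusenzo.
Rule 3 (regressive voicing assimilation): /b/ precedes the voiceless obstruent /k/, so it devoices to [p] by assimilation. /danfoxubkusenzo/ → danfoxupkusenzo.
Rule 4 (nasal place assimilation): /n/ precedes the labial consonant /f/, so it assimilates in place to [m]. /danfoxupkusenzo/ → damfoxupkusenzo.
Rule 5 (final vowel raising): /o/ is a mid vowel in word-final position, so it raises to [u]. /damfoxupkusenzo/ → damfoxupkusenzu.

damfoxupkusenzu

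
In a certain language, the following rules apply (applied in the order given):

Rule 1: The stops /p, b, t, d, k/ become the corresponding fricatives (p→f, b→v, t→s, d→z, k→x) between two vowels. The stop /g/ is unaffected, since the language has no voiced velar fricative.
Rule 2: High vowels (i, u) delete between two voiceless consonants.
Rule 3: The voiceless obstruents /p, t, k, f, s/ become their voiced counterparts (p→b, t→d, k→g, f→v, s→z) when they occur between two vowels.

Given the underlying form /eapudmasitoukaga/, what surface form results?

eavudmassouxaga

Rule 1 (intervocalic spirantization): /p/ is a stop between vowels /a/ and /u/, so it spirantizes to the fricative [f]. /t/ is a stop between vowels /i/ and /o/, so it spirantizes to the fricative [s]. /k/ is a stop between vowels /u/ and /a/, so it spirantizes to the fricative [x]. /eapudmasitoukaga/ → eafudmasisouxaga.
Rule 2 (high vowel syncope): /i/ is a high vowel flanked by voiceless consonants /s/ and /s/, so it deletes. /eafudmasisouxaga/ → eafudmassouxaga.
Rule 3 (intervocalic voicing): /f/ is a voiceless obstruent between vowels /a/ and /u/, so it voices to [v]. /eafudmassouxaga/ → eavudmassouxaga.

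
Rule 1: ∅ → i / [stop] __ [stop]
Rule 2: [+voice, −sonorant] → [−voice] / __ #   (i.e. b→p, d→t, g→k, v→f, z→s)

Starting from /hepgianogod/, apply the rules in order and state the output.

Rule 1 (stop-cluster i-epenthesis): /p/ and /g/ form a stop–stop cluster, so [i] is inserted between them. /hepgianogod/ → hepigianogod.
Rule 2 (final devoicing): /d/ is a voiced obstruent in word-final position, so it devoices to [t]. /hepigianogod/ → hepigianogot.

hepigianogot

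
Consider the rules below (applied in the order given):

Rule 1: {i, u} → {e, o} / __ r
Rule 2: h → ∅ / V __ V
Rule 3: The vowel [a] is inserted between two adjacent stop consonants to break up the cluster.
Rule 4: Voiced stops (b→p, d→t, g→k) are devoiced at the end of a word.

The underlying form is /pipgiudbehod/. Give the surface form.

Rule 1 (pre-rhotic lowering): no segment meets the environment; /pipgiudbehod/ is unchanged.
Rule 2 (intervocalic h-deletion): /h/ occurs between vowels /e/ and /o/, so it deletes. /pipgiudbehod/ → pipgiudbeod.
Rule 3 (stop-cluster a-epenthesis): /p/ and /g/ form a stop–stop cluster, so [a] is inserted between them. /d/ and /b/ form a stop–stop cluster, so [a] is inserted between them. /pipgiudbeod/ → pipagiudabeod.
Rule 4 (final devoicing): /d/ is a voiced stop in word-final position, so it devoices to [t]. /pipagiudabeod/ → pipagiudabeot.

pipagiudabeot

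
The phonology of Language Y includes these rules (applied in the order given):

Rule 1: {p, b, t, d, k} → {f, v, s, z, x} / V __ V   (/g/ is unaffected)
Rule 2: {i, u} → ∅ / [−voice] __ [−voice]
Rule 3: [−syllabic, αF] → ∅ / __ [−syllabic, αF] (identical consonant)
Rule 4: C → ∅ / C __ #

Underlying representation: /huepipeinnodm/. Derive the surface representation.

Rule 1 (intervocalic spirantization): /p/ is a stop between vowels /e/ and /i/, so it spirantizes to the fricative [f]. /p/ is a stop between vowels /i/ and /e/, so it spirantizes to the fricative [f]. /huepipeinnodm/ → huefifeinnodm.
Rule 2 (high vowel syncope): /i/ is a high vowel flanked by voiceless consonants /f/ and /f/, so it deletes. /huefifeinnodm/ → hueffeinnodm.
Rule 3 (degemination): /ff/ is a geminate; the first /f/ deletes. /nn/ is a geminate; the first /n/ deletes. /hueffeinnodm/ → huefeinodm.
Rule 4 (final cluster simplification): /m/ is the second consonant of a word-final cluster /dm/, so it deletes. /huefeinodm/ → huefeinod.

huefeinod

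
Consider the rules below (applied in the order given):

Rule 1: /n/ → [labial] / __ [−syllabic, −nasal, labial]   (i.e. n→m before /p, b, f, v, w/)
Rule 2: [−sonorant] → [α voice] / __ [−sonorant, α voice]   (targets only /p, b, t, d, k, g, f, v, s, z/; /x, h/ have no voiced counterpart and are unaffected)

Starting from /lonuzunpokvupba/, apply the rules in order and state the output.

Rule 1 (nasal place assimilation): /n/ precedes the labial consonant /p/, so it assimilates in place to [m]. /lonuzunpokvupba/ → lonuzumpokvupba.
Rule 2 (regressive voicing assimilation): /k/ precedes the voiced obstruent /v/, so it voices to [g] by assimilation. /p/ precedes the voiced obstruent /b/, so it voices to [b] by assimilation. /lonuzumpokvupba/ → lonuzumpogvubba.

lonuzumpogvubba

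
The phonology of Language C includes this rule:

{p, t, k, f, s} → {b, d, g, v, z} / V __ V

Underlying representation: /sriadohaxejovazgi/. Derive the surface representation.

No segment of /sriadohaxejovazgi/ meets the structural description of the rule, so the form surfaces unchanged.

sriadohaxejovazgi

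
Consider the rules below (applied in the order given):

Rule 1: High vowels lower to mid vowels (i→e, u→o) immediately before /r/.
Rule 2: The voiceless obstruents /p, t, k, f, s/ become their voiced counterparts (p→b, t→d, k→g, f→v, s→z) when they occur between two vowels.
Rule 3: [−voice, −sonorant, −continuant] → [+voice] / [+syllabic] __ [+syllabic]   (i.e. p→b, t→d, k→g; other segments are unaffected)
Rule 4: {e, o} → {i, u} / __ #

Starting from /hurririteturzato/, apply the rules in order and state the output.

horreridedorzadu

Rule 1 (pre-rhotic lowering): /u/ is a high vowel immediately before /r/, so it lowers to [o]. /i/ is a high vowel immediately before /r/, so it lowers to [e]. /u/ is a high vowel immediately before /r/, so it lowers to [o]. /hurririteturzato/ → horreritetorzato.
Rule 2 (intervocalic voicing): /t/ is a voiceless obstruent between vowels /i/ and /e/, so it voices to [d]. /t/ is a voiceless obstruent between vowels /e/ and /o/, so it voices to [d]. /t/ is a voiceless obstruent between vowels /a/ and /o/, so it voices to [d]. /horreritetorzato/ → horreridedorzado.
Rule 3 (intervocalic voicing): no segment meets the environment; /horreridedorzado/ is unchanged.
Rule 4 (final vowel raising): /o/ is a mid vowel in word-final position, so it raises to [u]. /horreridedorzado/ → horreridedorzadu.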